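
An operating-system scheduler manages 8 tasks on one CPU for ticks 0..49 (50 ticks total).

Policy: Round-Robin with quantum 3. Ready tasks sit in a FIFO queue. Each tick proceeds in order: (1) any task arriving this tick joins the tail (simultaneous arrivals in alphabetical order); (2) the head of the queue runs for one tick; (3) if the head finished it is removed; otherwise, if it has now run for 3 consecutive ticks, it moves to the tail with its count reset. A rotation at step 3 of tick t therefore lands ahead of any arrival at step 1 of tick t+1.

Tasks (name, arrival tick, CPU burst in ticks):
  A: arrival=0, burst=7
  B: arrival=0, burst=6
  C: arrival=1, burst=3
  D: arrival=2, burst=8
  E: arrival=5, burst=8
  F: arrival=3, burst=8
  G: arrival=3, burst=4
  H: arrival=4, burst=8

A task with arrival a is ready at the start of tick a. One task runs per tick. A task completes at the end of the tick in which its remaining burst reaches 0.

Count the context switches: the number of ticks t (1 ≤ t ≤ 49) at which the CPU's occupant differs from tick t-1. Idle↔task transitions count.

context switches = 18

t=0: queue=[A,B] q_used=0 → run A
t=1: queue=[A,B,C] q_used=1 → run A
t=2: queue=[A,B,C,D] q_used=2 → run A
t=3: queue=[B,C,D,A,F,G] q_used=0 → run B
t=4: queue=[B,C,D,A,F,G,H] q_used=1 → run B
t=5: queue=[B,C,D,A,F,G,H,E] q_used=2 → run B
t=6: queue=[C,D,A,F,G,H,E,B] q_used=0 → run C
t=7: queue=[C,D,A,F,G,H,E,B] q_used=1 → run C
t=8: queue=[C,D,A,F,G,H,E,B] q_used=2 → run C
t=9: queue=[D,A,F,G,H,E,B] q_used=0 → run D
t=10: queue=[D,A,F,G,H,E,B] q_used=1 → run D
t=11: queue=[D,A,F,G,H,E,B] q_used=2 → run D
t=12: queue=[A,F,G,H,E,B,D] q_used=0 → run A
t=13: queue=[A,F,G,H,E,B,D] q_used=1 → run A
t=14: queue=[A,F,G,H,E,B,D] q_used=2 → run A
t=15: queue=[F,G,H,E,B,D,A] q_used=0 → run F
t=16: queue=[F,G,H,E,B,D,A] q_used=1 → run F
t=17: queue=[F,G,H,E,B,D,A] q_used=2 → run F
t=18: queue=[G,H,E,B,D,A,F] q_used=0 → run G
t=19: queue=[G,H,E,B,D,A,F] q_used=1 → run G
t=20: queue=[G,H,E,B,D,A,F] q_used=2 → run G
t=21: queue=[H,E,B,D,A,F,G] q_used=0 → run H
t=22: queue=[H,E,B,D,A,F,G] q_used=1 → run H
t=23: queue=[H,E,B,D,A,F,G] q_used=2 → run H
t=24: queue=[E,B,D,A,F,G,H] q_used=0 → run E
t=25: queue=[E,B,D,A,F,G,H] q_used=1 → run E
t=26: queue=[E,B,D,A,F,G,H] q_used=2 → run E
t=27: queue=[B,D,A,F,G,H,E] q_used=0 → run B
t=28: queue=[B,D,A,F,G,H,E] q_used=1 → run B
t=29: queue=[B,D,A,F,G,H,E] q_used=2 → run B
t=30: queue=[D,A,F,G,H,E] q_used=0 → run D
t=31: queue=[D,A,F,G,H,E] q_used=1 → run D
t=32: queue=[D,A,F,G,H,E] q_used=2 → run D
t=33: queue=[A,F,G,H,E,D] q_used=0 → run A
t=34: queue=[F,G,H,E,D] q_used=0 → run F
t=35: queue=[F,G,H,E,D] q_used=1 → run F
t=36: queue=[F,G,H,E,D] q_used=2 → run F
t=37: queue=[G,H,E,D,F] q_used=0 → run G
t=38: queue=[H,E,D,F] q_used=0 → run H
t=39: queue=[H,E,D,F] q_used=1 → run H
t=40: queue=[H,E,D,F] q_used=2 → run H
t=41: queue=[E,D,F,H] q_used=0 → run E
t=42: queue=[E,D,F,H] q_used=1 → run E
t=43: queue=[E,D,F,H] q_used=2 → run E
t=44: queue=[D,F,H,E] q_used=0 → run D
t=45: queue=[D,F,H,E] q_used=1 → run D
t=46: queue=[F,H,E] q_used=0 → run F
t=47: queue=[F,H,E] q_used=1 → run F
t=48: queue=[H,E] q_used=0 → run H
t=49: queue=[H,E] q_used=1 → run H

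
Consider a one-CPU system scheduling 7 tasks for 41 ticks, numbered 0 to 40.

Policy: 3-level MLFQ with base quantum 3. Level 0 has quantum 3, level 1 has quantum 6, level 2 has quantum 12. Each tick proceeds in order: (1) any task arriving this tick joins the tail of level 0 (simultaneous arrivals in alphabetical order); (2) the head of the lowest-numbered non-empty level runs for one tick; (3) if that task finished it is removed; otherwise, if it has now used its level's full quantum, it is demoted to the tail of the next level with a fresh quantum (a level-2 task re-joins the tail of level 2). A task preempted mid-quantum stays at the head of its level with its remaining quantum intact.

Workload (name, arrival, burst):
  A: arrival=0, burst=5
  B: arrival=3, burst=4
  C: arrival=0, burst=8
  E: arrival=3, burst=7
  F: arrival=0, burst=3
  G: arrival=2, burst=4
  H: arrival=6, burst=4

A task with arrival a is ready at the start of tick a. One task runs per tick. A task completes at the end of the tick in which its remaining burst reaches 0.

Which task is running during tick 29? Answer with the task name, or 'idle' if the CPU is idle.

t=0: L0/L1/L2 = ACF/-/- → run A
t=1: L0/L1/L2 = ACF/-/- → run A
t=2: L0/L1/L2 = ACFG/-/- → run A
t=3: L0/L1/L2 = CFGBE/A/- → run C
t=4: L0/L1/L2 = CFGBE/A/- → run C
t=5: L0/L1/L2 = CFGBE/A/- → run C
t=6: L0/L1/L2 = FGBEH/AC/- → run F
t=7: L0/L1/L2 = FGBEH/AC/- → run F
t=8: L0/L1/L2 = FGBEH/AC/- → run F
t=9: L0/L1/L2 = GBEH/AC/- → run G
t=10: L0/L1/L2 = GBEH/AC/- → run G
t=11: L0/L1/L2 = GBEH/AC/- → run G
t=12: L0/L1/L2 = BEH/ACG/- → run B
t=13: L0/L1/L2 = BEH/ACG/- → run B
t=14: L0/L1/L2 = BEH/ACG/- → run B
t=15: L0/L1/L2 = EH/ACGB/- → run E
t=16: L0/L1/L2 = EH/ACGB/- → run E
t=17: L0/L1/L2 = EH/ACGB/- → run E
t=18: L0/L1/L2 = H/ACGBE/- → run H
t=19: L0/L1/L2 = H/ACGBE/- → run H
t=20: L0/L1/L2 = H/ACGBE/- → run H
t=21: L0/L1/L2 = -/ACGBEH/- → run A
t=22: L0/L1/L2 = -/ACGBEH/- → run A
t=23: L0/L1/L2 = -/CGBEH/- → run C
t=24: L0/L1/L2 = -/CGBEH/- → run C
t=25: L0/L1/L2 = -/CGBEH/- → run C
t=26: L0/L1/L2 = -/CGBEH/- → run C
t=27: L0/L1/L2 = -/CGBEH/- → run C
t=28: L0/L1/L2 = -/GBEH/- → run G
t=29: L0/L1/L2 = -/BEH/- → run B
t=30: L0/L1/L2 = -/EH/- → run E
t=31: L0/L1/L2 = -/EH/- → run E
t=32: L0/L1/L2 = -/EH/- → run E
t=33: L0/L1/L2 = -/EH/- → run E
t=34: L0/L1/L2 = -/H/- → run H
t=35: (idle)
t=36: (idle)
t=37: (idle)
t=38: (idle)
t=39: (idle)
t=40: (idle)

running at tick 29 = B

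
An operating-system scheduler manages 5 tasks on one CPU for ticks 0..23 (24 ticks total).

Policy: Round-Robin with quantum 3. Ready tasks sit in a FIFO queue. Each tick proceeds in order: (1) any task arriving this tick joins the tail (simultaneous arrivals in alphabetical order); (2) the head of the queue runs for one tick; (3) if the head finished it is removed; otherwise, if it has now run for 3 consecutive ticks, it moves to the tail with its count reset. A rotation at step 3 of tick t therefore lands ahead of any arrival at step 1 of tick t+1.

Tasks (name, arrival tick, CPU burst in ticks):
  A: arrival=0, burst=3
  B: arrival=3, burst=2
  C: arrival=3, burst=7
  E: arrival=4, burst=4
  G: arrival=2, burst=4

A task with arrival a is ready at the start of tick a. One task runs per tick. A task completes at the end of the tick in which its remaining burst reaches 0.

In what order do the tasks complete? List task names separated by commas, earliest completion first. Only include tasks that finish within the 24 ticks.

t=0: queue=[A] q_used=0 → run A
t=1: queue=[A] q_used=1 → run A
t=2: queue=[A,G] q_used=2 → run A
t=3: queue=[G,B,C] q_used=0 → run G
t=4: queue=[G,B,C,E] q_used=1 → run G
t=5: queue=[G,B,C,E] q_used=2 → run G
t=6: queue=[B,C,E,G] q_used=0 → run B
t=7: queue=[B,C,E,G] q_used=1 → run B
t=8: queue=[C,E,G] q_used=0 → run C
t=9: queue=[C,E,G] q_used=1 → run C
t=10: queue=[C,E,G] q_used=2 → run C
t=11: queue=[E,G,C] q_used=0 → run E
t=12: queue=[E,G,C] q_used=1 → run E
t=13: queue=[E,G,C] q_used=2 → run E
t=14: queue=[G,C,E] q_used=0 → run G
t=15: queue=[C,E] q_used=0 → run C
t=16: queue=[C,E] q_used=1 → run C
t=17: queue=[C,E] q_used=2 → run C
t=18: queue=[E,C] q_used=0 → run E
t=19: queue=[C] q_used=0 → run C
t=20: (idle)
t=21: (idle)
t=22: (idle)
t=23: (idle)

completion order = A, B, G, E, C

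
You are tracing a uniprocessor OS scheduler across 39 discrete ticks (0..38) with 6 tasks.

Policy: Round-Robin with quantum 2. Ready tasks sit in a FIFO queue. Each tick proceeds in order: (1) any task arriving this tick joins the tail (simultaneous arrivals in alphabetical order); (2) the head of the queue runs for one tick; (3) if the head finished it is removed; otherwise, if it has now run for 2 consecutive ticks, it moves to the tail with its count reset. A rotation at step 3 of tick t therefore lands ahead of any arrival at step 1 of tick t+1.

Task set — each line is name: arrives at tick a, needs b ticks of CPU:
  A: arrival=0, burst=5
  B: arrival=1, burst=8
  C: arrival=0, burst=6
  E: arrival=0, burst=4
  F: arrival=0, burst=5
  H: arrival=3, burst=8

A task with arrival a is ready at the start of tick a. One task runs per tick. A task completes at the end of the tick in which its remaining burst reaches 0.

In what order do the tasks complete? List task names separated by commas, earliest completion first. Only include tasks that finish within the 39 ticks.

t=0: queue=[A,C,E,F] q_used=0 → run A
t=1: queue=[A,C,E,F,B] q_used=1 → run A
t=2: queue=[C,E,F,B,A] q_used=0 → run C
t=3: queue=[C,E,F,B,A,H] q_used=1 → run C
t=4: queue=[E,F,B,A,H,C] q_used=0 → run E
t=5: queue=[E,F,B,A,H,C] q_used=1 → run E
t=6: queue=[F,B,A,H,C,E] q_used=0 → run F
t=7: queue=[F,B,A,H,C,E] q_used=1 → run F
t=8: queue=[B,A,H,C,E,F] q_used=0 → run B
t=9: queue=[B,A,H,C,E,F] q_used=1 → run B
t=10: queue=[A,H,C,E,F,B] q_used=0 → run A
t=11: queue=[A,H,C,E,F,B] q_used=1 → run A
t=12: queue=[H,C,E,F,B,A] q_used=0 → run H
t=13: queue=[H,C,E,F,B,A] q_used=1 → run H
t=14: queue=[C,E,F,B,A,H] q_used=0 → run C
t=15: queue=[C,E,F,B,A,H] q_used=1 → run C
t=16: queue=[E,F,B,A,H,C] q_used=0 → run E
t=17: queue=[E,F,B,A,H,C] q_used=1 → run E
t=18: queue=[F,B,A,H,C] q_used=0 → run F
t=19: queue=[F,B,A,H,C] q_used=1 → run F
t=20: queue=[B,A,H,C,F] q_used=0 → run B
t=21: queue=[B,A,H,C,F] q_used=1 → run B
t=22: queue=[A,H,C,F,B] q_used=0 → run A
t=23: queue=[H,C,F,B] q_used=0 → run H
t=24: queue=[H,C,F,B] q_used=1 → run H
t=25: queue=[C,F,B,H] q_used=0 → run C
t=26: queue=[C,F,B,H] q_used=1 → run C
t=27: queue=[F,B,H] q_used=0 → run F
t=28: queue=[B,H] q_used=0 → run B
t=29: queue=[B,H] q_used=1 → run B
t=30: queue=[H,B] q_used=0 → run H
t=31: queue=[H,B] q_used=1 → run H
t=32: queue=[B,H] q_used=0 → run B
t=33: queue=[B,H] q_used=1 → run B
t=34: queue=[H] q_used=0 → run H
t=35: queue=[H] q_used=1 → run H
t=36: (idle)
t=37: (idle)
t=38: (idle)

completion order = E, A, C, F, B, H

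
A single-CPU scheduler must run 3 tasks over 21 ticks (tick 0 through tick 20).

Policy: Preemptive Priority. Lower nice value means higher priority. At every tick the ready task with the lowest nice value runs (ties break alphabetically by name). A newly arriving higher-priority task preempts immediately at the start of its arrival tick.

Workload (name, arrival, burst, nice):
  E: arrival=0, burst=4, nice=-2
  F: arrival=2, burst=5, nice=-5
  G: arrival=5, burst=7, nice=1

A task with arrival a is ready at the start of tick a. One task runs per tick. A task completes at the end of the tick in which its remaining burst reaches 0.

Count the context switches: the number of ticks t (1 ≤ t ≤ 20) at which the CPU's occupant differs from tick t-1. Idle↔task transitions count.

context switches = 4

t=0: ready={E} → run E
t=1: ready={E} → run E
t=2: ready={E,F} → run F
t=3: ready={E,F} → run F
t=4: ready={E,F} → run F
t=5: ready={E,F,G} → run F
t=6: ready={E,F,G} → run F
t=7: ready={E,G} → run E
t=8: ready={E,G} → run E
t=9: ready={G} → run G
t=10: ready={G} → run G
t=11: ready={G} → run G
t=12: ready={G} → run G
t=13: ready={G} → run G
t=14: ready={G} → run G
t=15: ready={G} → run G
t=16: (idle)
t=17: (idle)
t=18: (idle)
t=19: (idle)
t=20: (idle)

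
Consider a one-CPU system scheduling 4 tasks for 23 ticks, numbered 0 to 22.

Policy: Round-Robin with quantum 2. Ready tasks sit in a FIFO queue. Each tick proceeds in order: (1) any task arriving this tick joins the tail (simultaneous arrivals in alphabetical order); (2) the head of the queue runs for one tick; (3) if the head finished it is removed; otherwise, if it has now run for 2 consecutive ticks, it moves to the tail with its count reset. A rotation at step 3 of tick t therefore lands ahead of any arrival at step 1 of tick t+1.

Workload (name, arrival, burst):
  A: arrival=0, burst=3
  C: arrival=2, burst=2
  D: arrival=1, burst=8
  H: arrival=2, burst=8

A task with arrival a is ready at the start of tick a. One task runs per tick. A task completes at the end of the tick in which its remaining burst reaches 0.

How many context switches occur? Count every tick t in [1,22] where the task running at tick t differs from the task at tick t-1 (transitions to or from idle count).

t=0: queue=[A] q_used=0 → run A
t=1: queue=[A,D] q_used=1 → run A
t=2: queue=[D,A,C,H] q_used=0 → run D
t=3: queue=[D,A,C,H] q_used=1 → run D
t=4: queue=[A,C,H,D] q_used=0 → run A
t=5: queue=[C,H,D] q_used=0 → run C
t=6: queue=[C,H,D] q_used=1 → run C
t=7: queue=[H,D] q_used=0 → run H
t=8: queue=[H,D] q_used=1 → run H
t=9: queue=[D,H] q_used=0 → run D
t=10: queue=[D,H] q_used=1 → run D
t=11: queue=[H,D] q_used=0 → run H
t=12: queue=[H,D] q_used=1 → run H
t=13: queue=[D,H] q_used=0 → run D
t=14: queue=[D,H] q_used=1 → run D
t=15: queue=[H,D] q_used=0 → run H
t=16: queue=[H,D] q_used=1 → run H
t=17: queue=[D,H] q_used=0 → run D
t=18: queue=[D,H] q_used=1 → run D
t=19: queue=[H] q_used=0 → run H
t=20: queue=[H] q_used=1 → run H
t=21: (idle)
t=22: (idle)

context switches = 11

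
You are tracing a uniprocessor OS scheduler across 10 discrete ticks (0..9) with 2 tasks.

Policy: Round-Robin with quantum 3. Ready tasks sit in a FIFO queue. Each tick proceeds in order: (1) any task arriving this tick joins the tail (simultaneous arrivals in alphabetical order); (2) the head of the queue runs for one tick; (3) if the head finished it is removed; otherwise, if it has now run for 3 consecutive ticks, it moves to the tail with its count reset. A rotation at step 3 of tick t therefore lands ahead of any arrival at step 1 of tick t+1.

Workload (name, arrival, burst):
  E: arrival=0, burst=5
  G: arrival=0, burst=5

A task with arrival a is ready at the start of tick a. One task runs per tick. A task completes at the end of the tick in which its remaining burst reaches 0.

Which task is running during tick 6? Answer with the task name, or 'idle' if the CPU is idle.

t=0: queue=[E,G] q_used=0 → run E
t=1: queue=[E,G] q_used=1 → run E
t=2: queue=[E,G] q_used=2 → run E
t=3: queue=[G,E] q_used=0 → run G
t=4: queue=[G,E] q_used=1 → run G
t=5: queue=[G,E] q_used=2 → run G
t=6: queue=[E,G] q_used=0 → run E
t=7: queue=[E,G] q_used=1 → run E
t=8: queue=[G] q_used=0 → run G
t=9: queue=[G] q_used=1 → run G

running at tick 6 = E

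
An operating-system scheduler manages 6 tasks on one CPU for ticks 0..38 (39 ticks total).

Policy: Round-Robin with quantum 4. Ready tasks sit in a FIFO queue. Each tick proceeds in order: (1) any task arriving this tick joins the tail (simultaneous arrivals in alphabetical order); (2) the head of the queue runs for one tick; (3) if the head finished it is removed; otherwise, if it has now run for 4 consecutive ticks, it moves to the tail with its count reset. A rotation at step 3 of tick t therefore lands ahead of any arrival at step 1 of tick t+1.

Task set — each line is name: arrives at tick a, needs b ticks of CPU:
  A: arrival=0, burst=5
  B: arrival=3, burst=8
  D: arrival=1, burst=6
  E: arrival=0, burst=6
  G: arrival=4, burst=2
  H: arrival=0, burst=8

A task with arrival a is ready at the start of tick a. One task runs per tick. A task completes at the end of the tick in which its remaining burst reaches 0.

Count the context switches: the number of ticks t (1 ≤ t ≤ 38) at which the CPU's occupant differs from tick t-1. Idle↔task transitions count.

t=0: queue=[A,E,H] q_used=0 → run A
t=1: queue=[A,E,H,D] q_used=1 → run A
t=2: queue=[A,E,H,D] q_used=2 → run A
t=3: queue=[A,E,H,D,B] q_used=3 → run A
t=4: queue=[E,H,D,B,A,G] q_used=0 → run E
t=5: queue=[E,H,D,B,A,G] q_used=1 → run E
t=6: queue=[E,H,D,B,A,G] q_used=2 → run E
t=7: queue=[E,H,D,B,A,G] q_used=3 → run E
t=8: queue=[H,D,B,A,G,E] q_used=0 → run H
t=9: queue=[H,D,B,A,G,E] q_used=1 → run H
t=10: queue=[H,D,B,A,G,E] q_used=2 → run H
t=11: queue=[H,D,B,A,G,E] q_used=3 → run H
t=12: queue=[D,B,A,G,E,H] q_used=0 → run D
t=13: queue=[D,B,A,G,E,H] q_used=1 → run D
t=14: queue=[D,B,A,G,E,H] q_used=2 → run D
t=15: queue=[D,B,A,G,E,H] q_used=3 → run D
t=16: queue=[B,A,G,E,H,D] q_used=0 → run B
t=17: queue=[B,A,G,E,H,D] q_used=1 → run B
t=18: queue=[B,A,G,E,H,D] q_used=2 → run B
t=19: queue=[B,A,G,E,H,D] q_used=3 → run B
t=20: queue=[A,G,E,H,D,B] q_used=0 → run A
t=21: queue=[G,E,H,D,B] q_used=0 → run G
t=22: queue=[G,E,H,D,B] q_used=1 → run G
t=23: queue=[E,H,D,B] q_used=0 → run E
t=24: queue=[E,H,D,B] q_used=1 → run E
t=25: queue=[H,D,B] q_used=0 → run H
t=26: queue=[H,D,B] q_used=1 → run H
t=27: queue=[H,D,B] q_used=2 → run H
t=28: queue=[H,D,B] q_used=3 → run H
t=29: queue=[D,B] q_used=0 → run D
t=30: queue=[D,B] q_used=1 → run D
t=31: queue=[B] q_used=0 → run B
t=32: queue=[B] q_used=1 → run B
t=33: queue=[B] q_used=2 → run B
t=34: queue=[B] q_used=3 → run B
t=35: (idle)
t=36: (idle)
t=37: (idle)
t=38: (idle)

context switches = 11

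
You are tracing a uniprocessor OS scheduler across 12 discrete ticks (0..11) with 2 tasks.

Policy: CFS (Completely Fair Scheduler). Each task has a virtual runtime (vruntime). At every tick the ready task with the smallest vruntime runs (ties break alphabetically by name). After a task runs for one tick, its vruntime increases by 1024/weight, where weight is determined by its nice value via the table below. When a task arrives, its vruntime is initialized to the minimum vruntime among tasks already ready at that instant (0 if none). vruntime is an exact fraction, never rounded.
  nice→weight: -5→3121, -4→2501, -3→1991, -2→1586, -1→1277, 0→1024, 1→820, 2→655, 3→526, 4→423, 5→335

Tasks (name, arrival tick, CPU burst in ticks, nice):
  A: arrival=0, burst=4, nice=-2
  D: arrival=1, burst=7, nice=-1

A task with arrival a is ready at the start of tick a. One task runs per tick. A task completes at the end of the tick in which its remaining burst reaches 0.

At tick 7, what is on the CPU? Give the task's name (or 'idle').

running at tick 7 = D

t=0: vr[A=0] → run A
t=1: vr[A=512/793 D=512/793] → run A
t=2: vr[A=1024/793 D=512/793] → run D
t=3: vr[A=1024/793 D=1465856/1012661] → run A
t=4: vr[A=1536/793 D=1465856/1012661] → run D
t=5: vr[A=1536/793 D=2277888/1012661] → run A
t=6: vr[D=2277888/1012661] → run D
t=7: vr[D=3089920/1012661] → run D
t=8: vr[D=3901952/1012661] → run D
t=9: vr[D=4713984/1012661] → run D
t=10: vr[D=5526016/1012661] → run D
t=11: (idle)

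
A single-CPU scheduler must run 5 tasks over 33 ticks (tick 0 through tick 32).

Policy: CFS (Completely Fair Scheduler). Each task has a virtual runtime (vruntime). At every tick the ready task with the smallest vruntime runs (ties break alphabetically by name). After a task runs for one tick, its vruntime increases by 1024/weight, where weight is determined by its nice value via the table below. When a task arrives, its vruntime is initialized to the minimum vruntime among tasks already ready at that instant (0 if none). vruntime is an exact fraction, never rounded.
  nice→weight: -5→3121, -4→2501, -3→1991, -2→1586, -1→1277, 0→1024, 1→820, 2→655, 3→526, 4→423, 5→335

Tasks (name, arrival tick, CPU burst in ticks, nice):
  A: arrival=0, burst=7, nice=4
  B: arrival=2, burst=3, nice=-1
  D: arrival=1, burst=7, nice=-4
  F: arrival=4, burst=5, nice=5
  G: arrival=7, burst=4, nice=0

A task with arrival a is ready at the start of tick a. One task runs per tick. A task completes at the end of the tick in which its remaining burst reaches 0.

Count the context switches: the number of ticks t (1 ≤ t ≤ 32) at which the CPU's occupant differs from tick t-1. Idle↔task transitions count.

context switches = 23

t=0: vr[A=0] → run A
t=1: vr[A=1024/423 D=1024/423] → run A
t=2: vr[A=2048/423 B=1024/423 D=1024/423] → run B
t=3: vr[A=2048/423 B=1740800/540171 D=1024/423] → run D
t=4: vr[A=2048/423 B=1740800/540171 D=2994176/1057923 F=2994176/1057923] → run D
t=5: vr[A=2048/423 B=1740800/540171 D=3427328/1057923 F=2994176/1057923] → run F
t=6: vr[A=2048/423 B=1740800/540171 D=3427328/1057923 F=2086362112/354404205] → run B
t=7: vr[A=2048/423 B=2173952/540171 D=3427328/1057923 F=2086362112/354404205 G=3427328/1057923] → run D
t=8: vr[A=2048/423 B=2173952/540171 D=3860480/1057923 F=2086362112/354404205 G=3427328/1057923] → run G
t=9: vr[A=2048/423 B=2173952/540171 D=3860480/1057923 F=2086362112/354404205 G=4485251/1057923] → run D
t=10: vr[A=2048/423 B=2173952/540171 D=4293632/1057923 F=2086362112/354404205 G=4485251/1057923] → run B
t=11: vr[A=2048/423 D=4293632/1057923 F=2086362112/354404205 G=4485251/1057923] → run D
t=12: vr[A=2048/423 D=4726784/1057923 F=2086362112/354404205 G=4485251/1057923] → run G
t=13: vr[A=2048/423 D=4726784/1057923 F=2086362112/354404205 G=5543174/1057923] → run D
t=14: vr[A=2048/423 D=5159936/1057923 F=2086362112/354404205 G=5543174/1057923] → run A
t=15: vr[A=1024/141 D=5159936/1057923 F=2086362112/354404205 G=5543174/1057923] → run D
t=16: vr[A=1024/141 F=2086362112/354404205 G=5543174/1057923] → run G
t=17: vr[A=1024/141 F=2086362112/354404205 G=6601097/1057923] → run F
t=18: vr[A=1024/141 F=3169675264/354404205 G=6601097/1057923] → run G
t=19: vr[A=1024/141 F=3169675264/354404205] → run A
t=20: vr[A=4096/423 F=3169675264/354404205] → run F
t=21: vr[A=4096/423 F=4252988416/354404205] → run A
t=22: vr[A=5120/423 F=4252988416/354404205] → run F
t=23: vr[A=5120/423 F=5336301568/354404205] → run A
t=24: vr[A=2048/141 F=5336301568/354404205] → run A
t=25: vr[F=5336301568/354404205] → run F
t=26: (idle)
t=27: (idle)
t=28: (idle)
t=29: (idle)
t=30: (idle)
t=31: (idle)
t=32: (idle)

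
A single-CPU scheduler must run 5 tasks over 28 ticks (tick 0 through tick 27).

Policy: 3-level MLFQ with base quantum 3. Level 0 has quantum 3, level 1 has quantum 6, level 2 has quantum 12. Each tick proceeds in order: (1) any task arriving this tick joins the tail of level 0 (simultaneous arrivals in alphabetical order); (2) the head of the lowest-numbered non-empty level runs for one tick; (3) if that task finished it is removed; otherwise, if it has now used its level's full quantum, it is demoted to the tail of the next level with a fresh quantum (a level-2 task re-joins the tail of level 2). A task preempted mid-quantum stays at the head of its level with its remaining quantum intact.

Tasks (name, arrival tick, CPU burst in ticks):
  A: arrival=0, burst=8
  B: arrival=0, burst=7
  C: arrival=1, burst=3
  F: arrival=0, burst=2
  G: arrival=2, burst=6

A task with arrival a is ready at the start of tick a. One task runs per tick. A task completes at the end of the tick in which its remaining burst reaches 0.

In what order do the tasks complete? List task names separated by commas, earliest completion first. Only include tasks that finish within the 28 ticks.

completion order = F, C, A, B, G

t=0: L0/L1/L2 = ABF/-/- → run A
t=1: L0/L1/L2 = ABFC/-/- → run A
t=2: L0/L1/L2 = ABFCG/-/- → run A
t=3: L0/L1/L2 = BFCG/A/- → run B
t=4: L0/L1/L2 = BFCG/A/- → run B
t=5: L0/L1/L2 = BFCG/A/- → run B
t=6: L0/L1/L2 = FCG/AB/- → run F
t=7: L0/L1/L2 = FCG/AB/- → run F
t=8: L0/L1/L2 = CG/AB/- → run C
t=9: L0/L1/L2 = CG/AB/- → run C
t=10: L0/L1/L2 = CG/AB/- → run C
t=11: L0/L1/L2 = G/AB/- → run G
t=12: L0/L1/L2 = G/AB/- → run G
t=13: L0/L1/L2 = G/AB/- → run G
t=14: L0/L1/L2 = -/ABG/- → run A
t=15: L0/L1/L2 = -/ABG/- → run A
t=16: L0/L1/L2 = -/ABG/- → run A
t=17: L0/L1/L2 = -/ABG/- → run A
t=18: L0/L1/L2 = -/ABG/- → run A
t=19: L0/L1/L2 = -/BG/- → run B
t=20: L0/L1/L2 = -/BG/- → run B
t=21: L0/L1/L2 = -/BG/- → run B
t=22: L0/L1/L2 = -/BG/- → run B
t=23: L0/L1/L2 = -/G/- → run G
t=24: L0/L1/L2 = -/G/- → run G
t=25: L0/L1/L2 = -/G/- → run G
t=26: (idle)
t=27: (idle)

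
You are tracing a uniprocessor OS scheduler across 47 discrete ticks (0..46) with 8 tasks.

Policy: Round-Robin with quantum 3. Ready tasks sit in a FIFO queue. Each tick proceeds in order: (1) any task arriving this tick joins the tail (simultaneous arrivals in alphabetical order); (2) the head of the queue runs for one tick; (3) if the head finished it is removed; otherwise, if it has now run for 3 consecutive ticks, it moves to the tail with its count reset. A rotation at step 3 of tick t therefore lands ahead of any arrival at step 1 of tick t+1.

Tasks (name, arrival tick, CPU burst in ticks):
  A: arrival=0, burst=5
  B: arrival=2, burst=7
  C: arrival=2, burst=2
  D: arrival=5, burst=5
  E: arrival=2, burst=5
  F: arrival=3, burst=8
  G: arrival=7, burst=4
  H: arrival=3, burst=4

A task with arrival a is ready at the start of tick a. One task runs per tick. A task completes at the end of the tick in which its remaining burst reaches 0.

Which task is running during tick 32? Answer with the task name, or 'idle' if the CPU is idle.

running at tick 32 = F

t=0: queue=[A] q_used=0 → run A
t=1: queue=[A] q_used=1 → run A
t=2: queue=[A,B,C,E] q_used=2 → run A
t=3: queue=[B,C,E,A,F,H] q_used=0 → run B
t=4: queue=[B,C,E,A,F,H] q_used=1 → run B
t=5: queue=[B,C,E,A,F,H,D] q_used=2 → run B
t=6: queue=[C,E,A,F,H,D,B] q_used=0 → run C
t=7: queue=[C,E,A,F,H,D,B,G] q_used=1 → run C
t=8: queue=[E,A,F,H,D,B,G] q_used=0 → run E
t=9: queue=[E,A,F,H,D,B,G] q_used=1 → run E
t=10: queue=[E,A,F,H,D,B,G] q_used=2 → run E
t=11: queue=[A,F,H,D,B,G,E] q_used=0 → run A
t=12: queue=[A,F,H,D,B,G,E] q_used=1 → run A
t=13: queue=[F,H,D,B,G,E] q_used=0 → run F
t=14: queue=[F,H,D,B,G,E] q_used=1 → run F
t=15: queue=[F,H,D,B,G,E] q_used=2 → run F
t=16: queue=[H,D,B,G,E,F] q_used=0 → run H
t=17: queue=[H,D,B,G,E,F] q_used=1 → run H
t=18: queue=[H,D,B,G,E,F] q_used=2 → run H
t=19: queue=[D,B,G,E,F,H] q_used=0 → run D
t=20: queue=[D,B,G,E,F,H] q_used=1 → run D
t=21: queue=[D,B,G,E,F,H] q_used=2 → run D
t=22: queue=[B,G,E,F,H,D] q_used=0 → run B
t=23: queue=[B,G,E,F,H,D] q_used=1 → run B
t=24: queue=[B,G,E,F,H,D] q_used=2 → run B
t=25: queue=[G,E,F,H,D,B] q_used=0 → run G
t=26: queue=[G,E,F,H,D,B] q_used=1 → run G
t=27: queue=[G,E,F,H,D,B] q_used=2 → run G
t=28: queue=[E,F,H,D,B,G] q_used=0 → run E
t=29: queue=[E,F,H,D,B,G] q_used=1 → run E
t=30: queue=[F,H,D,B,G] q_used=0 → run F
t=31: queue=[F,H,D,B,G] q_used=1 → run F
t=32: queue=[F,H,D,B,G] q_used=2 → run F
t=33: queue=[H,D,B,G,F] q_used=0 → run H
t=34: queue=[D,B,G,F] q_used=0 → run D
t=35: queue=[D,B,G,F] q_used=1 → run D
t=36: queue=[B,G,F] q_used=0 → run B
t=37: queue=[G,F] q_used=0 → run G
t=38: queue=[F] q_used=0 → run F
t=39: queue=[F] q_used=1 → run F
t=40: (idle)
t=41: (idle)
t=42: (idle)
t=43: (idle)
t=44: (idle)
t=45: (idle)
t=46: (idle)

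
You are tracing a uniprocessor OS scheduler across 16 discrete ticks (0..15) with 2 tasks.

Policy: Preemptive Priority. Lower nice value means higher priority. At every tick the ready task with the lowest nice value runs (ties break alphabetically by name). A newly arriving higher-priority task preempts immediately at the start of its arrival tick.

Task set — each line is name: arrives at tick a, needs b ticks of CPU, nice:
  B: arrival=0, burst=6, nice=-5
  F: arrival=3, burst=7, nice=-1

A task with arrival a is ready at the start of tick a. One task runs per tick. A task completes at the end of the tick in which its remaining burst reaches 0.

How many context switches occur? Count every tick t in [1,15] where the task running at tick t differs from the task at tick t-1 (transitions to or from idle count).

context switches = 2

t=0: ready={B} → run B
t=1: ready={B} → run B
t=2: ready={B} → run B
t=3: ready={B,F} → run B
t=4: ready={B,F} → run B
t=5: ready={B,F} → run B
t=6: ready={F} → run F
t=7: ready={F} → run F
t=8: ready={F} → run F
t=9: ready={F} → run F
t=10: ready={F} → run F
t=11: ready={F} → run F
t=12: ready={F} → run F
t=13: (idle)
t=14: (idle)
t=15: (idle)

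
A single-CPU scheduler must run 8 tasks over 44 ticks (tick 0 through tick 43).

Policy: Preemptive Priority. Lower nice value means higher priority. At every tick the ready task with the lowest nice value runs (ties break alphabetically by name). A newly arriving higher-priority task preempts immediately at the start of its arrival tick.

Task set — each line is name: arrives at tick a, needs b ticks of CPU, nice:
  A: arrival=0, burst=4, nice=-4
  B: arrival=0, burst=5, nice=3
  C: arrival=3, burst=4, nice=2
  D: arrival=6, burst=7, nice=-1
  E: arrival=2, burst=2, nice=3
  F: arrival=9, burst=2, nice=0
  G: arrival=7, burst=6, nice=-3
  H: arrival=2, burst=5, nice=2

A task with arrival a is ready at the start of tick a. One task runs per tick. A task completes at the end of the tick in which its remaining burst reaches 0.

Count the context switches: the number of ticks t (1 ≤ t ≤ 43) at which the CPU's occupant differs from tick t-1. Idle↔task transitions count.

t=0: ready={A,B} → run A
t=1: ready={A,B} → run A
t=2: ready={A,B,E,H} → run A
t=3: ready={A,B,C,E,H} → run A
t=4: ready={B,C,E,H} → run C
t=5: ready={B,C,E,H} → run C
t=6: ready={B,C,D,E,H} → run D
t=7: ready={B,C,D,E,G,H} → run G
t=8: ready={B,C,D,E,G,H} → run G
t=9: ready={B,C,D,E,F,G,H} → run G
t=10: ready={B,C,D,E,F,G,H} → run G
t=11: ready={B,C,D,E,F,G,H} → run G
t=12: ready={B,C,D,E,F,G,H} → run G
t=13: ready={B,C,D,E,F,H} → run D
t=14: ready={B,C,D,E,F,H} → run D
t=15: ready={B,C,D,E,F,H} → run D
t=16: ready={B,C,D,E,F,H} → run D
t=17: ready={B,C,D,E,F,H} → run D
t=18: ready={B,C,D,E,F,H} → run D
t=19: ready={B,C,E,F,H} → run F
t=20: ready={B,C,E,F,H} → run F
t=21: ready={B,C,E,H} → run C
t=22: ready={B,C,E,H} → run C
t=23: ready={B,E,H} → run H
t=24: ready={B,E,H} → run H
t=25: ready={B,E,H} → run H
t=26: ready={B,E,H} → run H
t=27: ready={B,E,H} → run H
t=28: ready={B,E} → run B
t=29: ready={B,E} → run B
t=30: ready={B,E} → run B
t=31: ready={B,E} → run B
t=32: ready={B,E} → run B
t=33: ready={E} → run E
t=34: ready={E} → run E
t=35: (idle)
t=36: (idle)
t=37: (idle)
t=38: (idle)
t=39: (idle)
t=40: (idle)
t=41: (idle)
t=42: (idle)
t=43: (idle)

context switches = 10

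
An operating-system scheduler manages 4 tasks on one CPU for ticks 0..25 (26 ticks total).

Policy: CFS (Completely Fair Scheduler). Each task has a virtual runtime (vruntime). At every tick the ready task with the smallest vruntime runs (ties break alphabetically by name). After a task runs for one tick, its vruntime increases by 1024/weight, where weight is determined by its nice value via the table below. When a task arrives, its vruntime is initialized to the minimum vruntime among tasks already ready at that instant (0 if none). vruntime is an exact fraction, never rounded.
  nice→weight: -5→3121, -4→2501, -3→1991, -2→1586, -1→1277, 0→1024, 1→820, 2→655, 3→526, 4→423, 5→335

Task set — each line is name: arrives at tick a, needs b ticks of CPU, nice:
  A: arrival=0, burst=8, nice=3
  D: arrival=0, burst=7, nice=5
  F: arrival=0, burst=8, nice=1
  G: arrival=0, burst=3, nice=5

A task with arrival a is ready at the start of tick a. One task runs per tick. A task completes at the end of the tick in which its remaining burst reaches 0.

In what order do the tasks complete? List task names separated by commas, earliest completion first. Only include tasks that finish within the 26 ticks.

completion order = G, F, A, D

t=0: vr[A=0 D=0 F=0 G=0] → run A
t=1: vr[A=512/263 D=0 F=0 G=0] → run D
t=2: vr[A=512/263 D=1024/335 F=0 G=0] → run F
t=3: vr[A=512/263 D=1024/335 F=256/205 G=0] → run G
t=4: vr[A=512/263 D=1024/335 F=256/205 G=1024/335] → run F
t=5: vr[A=512/263 D=1024/335 F=512/205 G=1024/335] → run A
t=6: vr[A=1024/263 D=1024/335 F=512/205 G=1024/335] → run F
t=7: vr[A=1024/263 D=1024/335 F=768/205 G=1024/335] → run D
t=8: vr[A=1024/263 D=2048/335 F=768/205 G=1024/335] → run G
t=9: vr[A=1024/263 D=2048/335 F=768/205 G=2048/335] → run F
t=10: vr[A=1024/263 D=2048/335 F=1024/205 G=2048/335] → run A
t=11: vr[A=1536/263 D=2048/335 F=1024/205 G=2048/335] → run F
t=12: vr[A=1536/263 D=2048/335 F=256/41 G=2048/335] → run A
t=13: vr[A=2048/263 D=2048/335 F=256/41 G=2048/335] → run D
t=14: vr[A=2048/263 D=3072/335 F=256/41 G=2048/335] → run G
t=15: vr[A=2048/263 D=3072/335 F=256/41] → run F
t=16: vr[A=2048/263 D=3072/335 F=1536/205] → run F
t=17: vr[A=2048/263 D=3072/335 F=1792/205] → run A
t=18: vr[A=2560/263 D=3072/335 F=1792/205] → run F
t=19: vr[A=2560/263 D=3072/335] → run D
t=20: vr[A=2560/263 D=4096/335] → run A
t=21: vr[A=3072/263 D=4096/335] → run A
t=22: vr[A=3584/263 D=4096/335] → run D
t=23: vr[A=3584/263 D=1024/67] → run A
t=24: vr[D=1024/67] → run D
t=25: vr[D=6144/335] → run D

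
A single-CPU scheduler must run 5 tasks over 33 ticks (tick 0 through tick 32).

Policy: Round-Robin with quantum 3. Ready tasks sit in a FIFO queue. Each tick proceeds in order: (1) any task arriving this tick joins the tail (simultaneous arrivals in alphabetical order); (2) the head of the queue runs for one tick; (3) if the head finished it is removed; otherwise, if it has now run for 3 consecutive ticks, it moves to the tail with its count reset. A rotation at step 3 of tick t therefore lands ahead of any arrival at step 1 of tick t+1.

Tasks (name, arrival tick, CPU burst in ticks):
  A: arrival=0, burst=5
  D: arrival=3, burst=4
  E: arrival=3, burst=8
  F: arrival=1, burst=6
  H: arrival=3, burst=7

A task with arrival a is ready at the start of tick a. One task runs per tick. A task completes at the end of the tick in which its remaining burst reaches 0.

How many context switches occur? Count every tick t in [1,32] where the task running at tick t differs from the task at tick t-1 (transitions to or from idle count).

t=0: queue=[A] q_used=0 → run A
t=1: queue=[A,F] q_used=1 → run A
t=2: queue=[A,F] q_used=2 → run A
t=3: queue=[F,A,D,E,H] q_used=0 → run F
t=4: queue=[F,A,D,E,H] q_used=1 → run F
t=5: queue=[F,A,D,E,H] q_used=2 → run F
t=6: queue=[A,D,E,H,F] q_used=0 → run A
t=7: queue=[A,D,E,H,F] q_used=1 → run A
t=8: queue=[D,E,H,F] q_used=0 → run D
t=9: queue=[D,E,H,F] q_used=1 → run D
t=10: queue=[D,E,H,F] q_used=2 → run D
t=11: queue=[E,H,F,D] q_used=0 → run E
t=12: queue=[E,H,F,D] q_used=1 → run E
t=13: queue=[E,H,F,D] q_used=2 → run E
t=14: queue=[H,F,D,E] q_used=0 → run H
t=15: queue=[H,F,D,E] q_used=1 → run H
t=16: queue=[H,F,D,E] q_used=2 → run H
t=17: queue=[F,D,E,H] q_used=0 → run F
t=18: queue=[F,D,E,H] q_used=1 → run F
t=19: queue=[F,D,E,H] q_used=2 → run F
t=20: queue=[D,E,H] q_used=0 → run D
t=21: queue=[E,H] q_used=0 → run E
t=22: queue=[E,H] q_used=1 → run E
t=23: queue=[E,H] q_used=2 → run E
t=24: queue=[H,E] q_used=0 → run H
t=25: queue=[H,E] q_used=1 → run H
t=26: queue=[H,E] q_used=2 → run H
t=27: queue=[E,H] q_used=0 → run E
t=28: queue=[E,H] q_used=1 → run E
t=29: queue=[H] q_used=0 → run H
t=30: (idle)
t=31: (idle)
t=32: (idle)

context switches = 12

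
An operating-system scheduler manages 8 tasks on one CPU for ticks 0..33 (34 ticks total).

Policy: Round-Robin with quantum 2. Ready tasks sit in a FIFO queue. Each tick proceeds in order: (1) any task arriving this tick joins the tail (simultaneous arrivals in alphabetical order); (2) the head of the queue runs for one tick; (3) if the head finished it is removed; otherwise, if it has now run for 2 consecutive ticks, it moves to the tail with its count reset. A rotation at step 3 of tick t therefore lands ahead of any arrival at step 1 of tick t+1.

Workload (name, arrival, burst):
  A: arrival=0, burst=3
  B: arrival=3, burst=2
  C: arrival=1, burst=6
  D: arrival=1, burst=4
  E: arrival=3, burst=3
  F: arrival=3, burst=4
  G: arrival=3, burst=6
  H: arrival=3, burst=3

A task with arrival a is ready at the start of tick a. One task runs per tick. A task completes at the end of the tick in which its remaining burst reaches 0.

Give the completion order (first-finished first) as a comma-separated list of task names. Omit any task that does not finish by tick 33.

completion order = A, B, D, E, F, H, C, G

t=0: queue=[A] q_used=0 → run A
t=1: queue=[A,C,D] q_used=1 → run A
t=2: queue=[C,D,A] q_used=0 → run C
t=3: queue=[C,D,A,B,E,F,G,H] q_used=1 → run C
t=4: queue=[D,A,B,E,F,G,H,C] q_used=0 → run D
t=5: queue=[D,A,B,E,F,G,H,C] q_used=1 → run D
t=6: queue=[A,B,E,F,G,H,C,D] q_used=0 → run A
t=7: queue=[B,E,F,G,H,C,D] q_used=0 → run B
t=8: queue=[B,E,F,G,H,C,D] q_used=1 → run B
t=9: queue=[E,F,G,H,C,D] q_used=0 → run E
t=10: queue=[E,F,G,H,C,D] q_used=1 → run E
t=11: queue=[F,G,H,C,D,E] q_used=0 → run F
t=12: queue=[F,G,H,C,D,E] q_used=1 → run F
t=13: queue=[G,H,C,D,E,F] q_used=0 → run G
t=14: queue=[G,H,C,D,E,F] q_used=1 → run G
t=15: queue=[H,C,D,E,F,G] q_used=0 → run H
t=16: queue=[H,C,D,E,F,G] q_used=1 → run H
t=17: queue=[C,D,E,F,G,H] q_used=0 → run C
t=18: queue=[C,D,E,F,G,H] q_used=1 → run C
t=19: queue=[D,E,F,G,H,C] q_used=0 → run D
t=20: queue=[D,E,F,G,H,C] q_used=1 → run D
t=21: queue=[E,F,G,H,C] q_used=0 → run E
t=22: queue=[F,G,H,C] q_used=0 → run F
t=23: queue=[F,G,H,C] q_used=1 → run F
t=24: queue=[G,H,C] q_used=0 → run G
t=25: queue=[G,H,C] q_used=1 → run G
t=26: queue=[H,C,G] q_used=0 → run H
t=27: queue=[C,G] q_used=0 → run C
t=28: queue=[C,G] q_used=1 → run C
t=29: queue=[G] q_used=0 → run G
t=30: queue=[G] q_used=1 → run G
t=31: (idle)
t=32: (idle)
t=33: (idle)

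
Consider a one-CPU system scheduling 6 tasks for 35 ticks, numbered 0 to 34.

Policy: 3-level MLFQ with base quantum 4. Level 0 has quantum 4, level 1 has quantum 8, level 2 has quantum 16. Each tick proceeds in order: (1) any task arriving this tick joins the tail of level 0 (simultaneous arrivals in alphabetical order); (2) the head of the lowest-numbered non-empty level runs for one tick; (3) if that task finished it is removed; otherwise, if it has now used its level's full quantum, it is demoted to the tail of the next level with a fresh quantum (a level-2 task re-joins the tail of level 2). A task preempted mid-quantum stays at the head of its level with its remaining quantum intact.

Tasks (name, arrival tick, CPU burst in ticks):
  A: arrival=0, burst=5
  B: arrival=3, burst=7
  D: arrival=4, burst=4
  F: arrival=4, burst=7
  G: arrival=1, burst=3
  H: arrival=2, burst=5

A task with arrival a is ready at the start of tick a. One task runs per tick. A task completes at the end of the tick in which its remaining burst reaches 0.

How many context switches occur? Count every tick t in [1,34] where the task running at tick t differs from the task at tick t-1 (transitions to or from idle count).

t=0: L0/L1/L2 = A/-/- → run A
t=1: L0/L1/L2 = AG/-/- → run A
t=2: L0/L1/L2 = AGH/-/- → run A
t=3: L0/L1/L2 = AGHB/-/- → run A
t=4: L0/L1/L2 = GHBDF/A/- → run G
t=5: L0/L1/L2 = GHBDF/A/- → run G
t=6: L0/L1/L2 = GHBDF/A/- → run G
t=7: L0/L1/L2 = HBDF/A/- → run H
t=8: L0/L1/L2 = HBDF/A/- → run H
t=9: L0/L1/L2 = HBDF/A/- → run H
t=10: L0/L1/L2 = HBDF/A/- → run H
t=11: L0/L1/L2 = BDF/AH/- → run B
t=12: L0/L1/L2 = BDF/AH/- → run B
t=13: L0/L1/L2 = BDF/AH/- → run B
t=14: L0/L1/L2 = BDF/AH/- → run B
t=15: L0/L1/L2 = DF/AHB/- → run D
t=16: L0/L1/L2 = DF/AHB/- → run D
t=17: L0/L1/L2 = DF/AHB/- → run D
t=18: L0/L1/L2 = DF/AHB/- → run D
t=19: L0/L1/L2 = F/AHB/- → run F
t=20: L0/L1/L2 = F/AHB/- → run F
t=21: L0/L1/L2 = F/AHB/- → run F
t=22: L0/L1/L2 = F/AHB/- → run F
t=23: L0/L1/L2 = -/AHBF/- → run A
t=24: L0/L1/L2 = -/HBF/- → run H
t=25: L0/L1/L2 = -/BF/- → run B
t=26: L0/L1/L2 = -/BF/- → run B
t=27: L0/L1/L2 = -/BF/- → run B
t=28: L0/L1/L2 = -/F/- → run F
t=29: L0/L1/L2 = -/F/- → run F
t=30: L0/L1/L2 = -/F/- → run F
t=31: (idle)
t=32: (idle)
t=33: (idle)
t=34: (idle)

context switches = 10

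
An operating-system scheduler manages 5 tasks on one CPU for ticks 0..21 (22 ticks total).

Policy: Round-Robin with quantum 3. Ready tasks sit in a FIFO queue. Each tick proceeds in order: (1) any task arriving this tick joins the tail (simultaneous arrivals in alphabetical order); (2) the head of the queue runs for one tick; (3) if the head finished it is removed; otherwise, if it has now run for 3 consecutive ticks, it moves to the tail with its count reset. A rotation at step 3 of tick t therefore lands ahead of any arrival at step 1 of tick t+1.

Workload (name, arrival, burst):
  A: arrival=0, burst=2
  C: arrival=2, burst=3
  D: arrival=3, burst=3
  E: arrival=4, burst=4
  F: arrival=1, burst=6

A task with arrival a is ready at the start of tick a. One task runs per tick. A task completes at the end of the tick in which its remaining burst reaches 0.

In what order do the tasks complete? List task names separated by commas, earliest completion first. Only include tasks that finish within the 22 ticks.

t=0: queue=[A] q_used=0 → run A
t=1: queue=[A,F] q_used=1 → run A
t=2: queue=[F,C] q_used=0 → run F
t=3: queue=[F,C,D] q_used=1 → run F
t=4: queue=[F,C,D,E] q_used=2 → run F
t=5: queue=[C,D,E,F] q_used=0 → run C
t=6: queue=[C,D,E,F] q_used=1 → run C
t=7: queue=[C,D,E,F] q_used=2 → run C
t=8: queue=[D,E,F] q_used=0 → run D
t=9: queue=[D,E,F] q_used=1 → run D
t=10: queue=[D,E,F] q_used=2 → run D
t=11: queue=[E,F] q_used=0 → run E
t=12: queue=[E,F] q_used=1 → run E
t=13: queue=[E,F] q_used=2 → run E
t=14: queue=[F,E] q_used=0 → run F
t=15: queue=[F,E] q_used=1 → run F
t=16: queue=[F,E] q_used=2 → run F
t=17: queue=[E] q_used=0 → run E
t=18: (idle)
t=19: (idle)
t=20: (idle)
t=21: (idle)

completion order = A, C, D, F, E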